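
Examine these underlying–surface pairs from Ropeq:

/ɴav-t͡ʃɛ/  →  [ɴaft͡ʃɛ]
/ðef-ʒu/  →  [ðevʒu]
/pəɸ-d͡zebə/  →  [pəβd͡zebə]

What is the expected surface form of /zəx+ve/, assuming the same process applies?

[zəɣve]

The data show regressive voicing assimilation: /v/ → [f] before /t͡ʃ/; /f/ → [v] before /ʒ/; /ɸ/ → [β] before /d͡z/. In each pair only voicing changes, matching the following consonant, while place and manner stay constant.
The rule targets /x/ (voiceless velar fricative), which sits before the trigger /v/ (voiced).
Changing only its voicing to voiced gives [ɣ] — the voiced velar fricative.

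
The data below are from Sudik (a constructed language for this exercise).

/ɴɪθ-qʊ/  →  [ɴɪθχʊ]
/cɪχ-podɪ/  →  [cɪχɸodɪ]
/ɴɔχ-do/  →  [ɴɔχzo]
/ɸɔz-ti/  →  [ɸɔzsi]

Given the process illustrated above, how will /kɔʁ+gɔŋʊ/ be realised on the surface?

[kɔʁɣɔŋʊ]

The data show progressive manner assimilation: /q/ → [χ] after /θ/; /p/ → [ɸ] after /χ/; /d/ → [z] after /χ/; /t/ → [s] after /z/. In each pair only manner changes, matching the preceding consonant, while place and voice stay constant.
/g/ is a voiced velar stop. The preceding trigger /ʁ/ is a fricative, so /g/ must become a fricative as well.
Changing only its manner to fricative gives [ɣ] — the voiced velar fricative.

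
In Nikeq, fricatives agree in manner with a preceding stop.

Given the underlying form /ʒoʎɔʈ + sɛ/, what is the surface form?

/s/ is a voiceless alveolar fricative. The preceding trigger /ʈ/ is a stop, so /s/ must become a stop as well.
Changing only its manner to stop gives [t] — the voiceless alveolar stop.

[ʒoʎɔʈtɛ]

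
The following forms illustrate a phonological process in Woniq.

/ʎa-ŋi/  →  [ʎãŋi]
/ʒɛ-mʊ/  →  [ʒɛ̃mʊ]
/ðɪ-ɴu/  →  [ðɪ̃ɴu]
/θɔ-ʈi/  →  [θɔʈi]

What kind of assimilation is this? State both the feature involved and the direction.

regressive nasality assimilation (vowel nasalisation)

The vowel /a/ surfaces as nasalised [ã] next to the following nasal /ŋ/ — it has acquired the [+nasal] feature of its neighbour.
Likewise in the remaining data: /ɛ/ → [ɛ̃] before /m/; /ɪ/ → [ɪ̃] before /ɴ/ — each time a vowel is nasalised next to a following nasal.
No change occurs in [θɔʈi] because the vowel at the boundary is adjacent to an oral consonant, not a nasal (/ɔ/ next to /ʈ/).
Because the conditioning nasal is to the right of the vowel that changes, the process is regressive (anticipatory).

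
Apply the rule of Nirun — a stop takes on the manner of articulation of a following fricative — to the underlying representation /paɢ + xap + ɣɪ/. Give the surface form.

[paʁxaɸɣɪ]

The rule targets /ɢ/ (voiced uvular stop), which sits before the trigger /x/ (fricative).
Changing only its manner to fricative gives [ʁ] — the voiced uvular fricative.
The same rule applies at the second boundary: /p/ → [ɸ] next to /ɣ/.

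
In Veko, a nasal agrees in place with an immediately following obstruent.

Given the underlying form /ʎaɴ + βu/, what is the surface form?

/ɴ/ is a voiced uvular nasal. The following trigger /β/ is bilabial, so /ɴ/ must become bilabial as well.
A voiced bilabial nasal is [m], so the surface segment is [m].

[ʎamβu]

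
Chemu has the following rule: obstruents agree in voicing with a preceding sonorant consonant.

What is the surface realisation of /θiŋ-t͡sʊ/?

/t͡s/ is a voiceless alveolar affricate. The preceding trigger /ŋ/ is voiced, so /t͡s/ must become voiced as well.
A voiced alveolar affricate is [d͡z], so the surface segment is [d͡z].

[θiŋd͡zʊ]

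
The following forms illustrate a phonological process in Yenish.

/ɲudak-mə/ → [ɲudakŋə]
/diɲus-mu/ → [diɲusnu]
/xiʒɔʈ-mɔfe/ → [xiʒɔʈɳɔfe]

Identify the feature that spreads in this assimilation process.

The segment that alternates is /m/, which surfaces as [ŋ] when adjacent to /k/.
The change bilabial → velar matches the place of the preceding /k/, identifying this as place assimilation.
Checking the remaining alternations: /m/ → [n] after /s/ (bilabial → alveolar, matching alveolar); /m/ → [ɳ] after /ʈ/ (bilabial → retroflex, matching retroflex) — only place changes, and always toward the preceding segment.

place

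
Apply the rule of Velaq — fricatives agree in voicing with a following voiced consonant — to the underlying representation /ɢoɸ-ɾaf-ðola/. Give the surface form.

The rule targets /ɸ/ (voiceless bilabial fricative), which sits before the trigger /ɾ/ (voiced).
A voiced bilabial fricative is [β], so the surface segment is [β].
At the second juncture, /f/ likewise becomes [v] adjacent to /ð/.

[ɢoβɾavðola]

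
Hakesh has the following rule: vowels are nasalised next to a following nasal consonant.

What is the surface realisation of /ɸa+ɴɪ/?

[ɸãɴɪ]

The vowel /a/ is adjacent to the following nasal /ɴ/, so it acquires [+nasal] and surfaces as [ã].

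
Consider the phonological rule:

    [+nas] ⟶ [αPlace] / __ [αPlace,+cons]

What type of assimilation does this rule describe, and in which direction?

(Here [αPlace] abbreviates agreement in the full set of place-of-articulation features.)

regressive place assimilation

The shared variable α links the value of the place features (abbreviated [Place]) on the target to the same value on the neighbouring segment, so place is the feature that assimilates.
Since the environment is written after the underscore, the trigger follows the target; the direction is regressive.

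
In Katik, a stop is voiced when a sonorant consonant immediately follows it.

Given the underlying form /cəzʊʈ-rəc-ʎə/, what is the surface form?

/ʈ/ is a voiceless retroflex stop. The following trigger /r/ is voiced, so /ʈ/ must become voiced as well.
Changing only its voicing to voiced gives [ɖ] — the voiced retroflex stop.
The same rule applies at the second boundary: /c/ → [ɟ] next to /ʎ/.

[cəzʊɖrəɟʎə]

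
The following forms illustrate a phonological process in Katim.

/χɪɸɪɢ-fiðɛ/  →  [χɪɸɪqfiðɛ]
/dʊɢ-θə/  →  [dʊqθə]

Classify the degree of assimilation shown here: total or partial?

partial assimilation

Comparing underlying and surface forms, /ɢ/ → [q] is the alternation; the neighbouring /f/ is constant.
The change voiced → voiceless matches the voicing of the following /f/, identifying this as voicing assimilation.
Place and manner are unchanged, so the assimilation is partial, not total.
The same holds elsewhere in the data: /ɢ/ → [q] before /θ/ (voiced → voiceless, matching voiceless) — only voicing changes, and always toward the following segment.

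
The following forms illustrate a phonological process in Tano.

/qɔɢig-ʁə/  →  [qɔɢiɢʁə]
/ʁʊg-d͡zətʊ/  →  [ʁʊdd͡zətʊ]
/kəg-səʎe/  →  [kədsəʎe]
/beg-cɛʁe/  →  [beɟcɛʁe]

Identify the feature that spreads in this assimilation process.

place

The segment that alternates is /g/, which surfaces as [ɢ] when adjacent to /ʁ/.
The change velar → uvular matches the place of the following /ʁ/, identifying this as place assimilation.
The other alternating forms pattern the same way: /g/ → [d] before /d͡z/ (velar → alveolar, matching alveolar); /g/ → [d] before /s/ (velar → alveolar, matching alveolar); /g/ → [ɟ] before /c/ (velar → palatal, matching palatal) — only place changes, and always toward the following segment.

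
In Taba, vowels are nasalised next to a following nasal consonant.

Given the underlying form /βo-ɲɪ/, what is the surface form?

[βõɲɪ]

/o/ sits next to the nasal /ɲ/ and is therefore nasalised to [õ].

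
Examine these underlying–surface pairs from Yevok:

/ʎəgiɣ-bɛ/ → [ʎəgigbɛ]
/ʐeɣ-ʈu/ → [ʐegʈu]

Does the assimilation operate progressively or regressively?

regressive

Underlying /ɣ/ is realised as [g] next to /b/; /b/ itself does not change.
The change fricative → stop matches the manner of the following /b/, identifying this as manner assimilation.
Checking the remaining alternation: /ɣ/ → [g] before /ʈ/ (fricative → stop, matching a stop) — only manner changes, and always toward the following segment.
The trigger is the following segment, so the direction is regressive (anticipatory).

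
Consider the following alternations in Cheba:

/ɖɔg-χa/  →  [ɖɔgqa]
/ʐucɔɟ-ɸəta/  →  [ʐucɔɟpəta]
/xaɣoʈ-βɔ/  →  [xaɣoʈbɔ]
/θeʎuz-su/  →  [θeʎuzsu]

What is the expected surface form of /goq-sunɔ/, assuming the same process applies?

The data show progressive manner assimilation: /χ/ → [q] after /g/; /ɸ/ → [p] after /ɟ/; /β/ → [b] after /ʈ/. In each pair only manner changes, matching the preceding consonant, while place and voice stay constant.
Nothing changes in [θeʎuzsu]: there the adjacent consonants already agree in manner (/s/ and /z/ are both fricatives), so this form is consistent with the same rule.
The rule targets /s/ (voiceless alveolar fricative), which sits after the trigger /q/ (stop).
A voiceless alveolar stop is [t], so the surface segment is [t].

[goqtunɔ]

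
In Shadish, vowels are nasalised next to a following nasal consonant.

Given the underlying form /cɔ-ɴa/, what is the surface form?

The vowel /ɔ/ is adjacent to the following nasal /ɴ/, so it acquires [+nasal] and surfaces as [ɔ̃].

[cɔ̃ɴa]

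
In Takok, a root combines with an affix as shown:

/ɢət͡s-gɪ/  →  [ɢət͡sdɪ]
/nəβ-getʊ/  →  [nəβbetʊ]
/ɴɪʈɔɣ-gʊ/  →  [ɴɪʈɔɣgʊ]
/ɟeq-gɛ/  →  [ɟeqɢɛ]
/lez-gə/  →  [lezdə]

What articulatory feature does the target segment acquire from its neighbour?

The segment that alternates is /g/, which surfaces as [d] when adjacent to /t͡s/.
/g/ is velar while /t͡s/ is alveolar; the output [d] is alveolar, matching the trigger — so the feature that spreads is place.
The other alternating forms pattern the same way: /g/ → [b] after /β/ (velar → bilabial, matching bilabial); /g/ → [ɢ] after /q/ (velar → uvular, matching uvular); /g/ → [d] after /z/ (velar → alveolar, matching alveolar) — only place changes, and always toward the preceding segment.
No alternation appears in [ɴɪʈɔɣgʊ]: there the adjacent consonants already agree in place (/g/ and /ɣ/ are both velar), so this form is consistent with the same rule.

place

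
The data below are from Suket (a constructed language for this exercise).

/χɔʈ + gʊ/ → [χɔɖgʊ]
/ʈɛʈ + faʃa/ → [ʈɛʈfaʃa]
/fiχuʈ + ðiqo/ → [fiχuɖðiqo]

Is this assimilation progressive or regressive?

Comparing underlying and surface forms, /ʈ/ → [ɖ] is the alternation; the neighbouring /g/ is constant.
The change voiceless → voiced matches the voicing of the following /g/, identifying this as voicing assimilation.
Checking the remaining alternation: /ʈ/ → [ɖ] before /ð/ (voiceless → voiced, matching voiced) — only voicing changes, and always toward the following segment.
Nothing changes in [ʈɛʈfaʃa]: there the adjacent consonants already agree in voicing (/ʈ/ and /f/ are both voiceless), so this form is consistent with the same rule.
Since the segment that changes precedes the conditioning segment, the assimilation is regressive.

regressive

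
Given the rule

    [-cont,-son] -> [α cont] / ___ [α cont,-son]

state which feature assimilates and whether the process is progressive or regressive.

The shared variable α links the value of [cont] on the target to that of the neighbouring obstruent. [cont] distinguishes stops from fricatives — a manner-of-articulation feature — so this is manner assimilation.
The conditioning segment sits to the right of the focus bar, meaning the trigger follows the segment that changes — regressive assimilation.

regressive manner assimilation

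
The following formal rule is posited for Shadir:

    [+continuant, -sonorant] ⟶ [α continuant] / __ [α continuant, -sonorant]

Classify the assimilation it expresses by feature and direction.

regressive manner assimilation

The rule copies [continuant] (continuancy) from the environment onto the target fricatives; since [±continuant] encodes the stop/fricative manner contrast, the assimilating dimension is manner.
Since the environment is written after the underscore, the trigger follows the target; the direction is regressive.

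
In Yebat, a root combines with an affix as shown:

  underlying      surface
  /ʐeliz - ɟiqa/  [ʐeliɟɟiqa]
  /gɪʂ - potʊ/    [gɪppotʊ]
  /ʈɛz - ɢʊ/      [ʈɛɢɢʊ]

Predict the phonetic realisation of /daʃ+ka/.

The data show regressive total assimilation (/z/ → [ɟ] before /ɟ/; /ʂ/ → [p] before /p/; /z/ → [ɢ] before /ɢ/): in every case the target segment becomes identical to its following neighbour, copying more than a single feature.
/ʃ/ is the segment targeted by the rule; it sits immediately before /k/, so it assimilates completely and surfaces as [k].

[dakka]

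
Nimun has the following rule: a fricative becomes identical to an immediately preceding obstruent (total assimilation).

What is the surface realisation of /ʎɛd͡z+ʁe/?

/ʁ/ is the segment targeted by the rule; it sits immediately after /d͡z/, so it assimilates completely and surfaces as [d͡z].

[ʎɛd͡zd͡ze]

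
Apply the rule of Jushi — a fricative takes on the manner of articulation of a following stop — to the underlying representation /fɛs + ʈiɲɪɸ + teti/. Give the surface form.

[fɛtʈiɲɪpteti]

The rule targets /s/ (voiceless alveolar fricative), which sits before the trigger /ʈ/ (stop).
A voiceless alveolar stop is [t], so the surface segment is [t].
The same rule applies at the second boundary: /ɸ/ → [p] next to /t/.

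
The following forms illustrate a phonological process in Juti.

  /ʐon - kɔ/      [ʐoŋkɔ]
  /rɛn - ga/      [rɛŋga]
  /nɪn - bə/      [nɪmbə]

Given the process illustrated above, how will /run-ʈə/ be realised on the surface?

[ruɳʈə]

The data show regressive place assimilation: /n/ → [ŋ] before /k/; /n/ → [ŋ] before /g/; /n/ → [m] before /b/. In each pair only place changes, matching the following consonant, while manner and voice stay constant.
The rule targets /n/ (voiced alveolar nasal), which sits before the trigger /ʈ/ (retroflex).
The voiced retroflex nasal is [ɳ], so /n/ → [ɳ].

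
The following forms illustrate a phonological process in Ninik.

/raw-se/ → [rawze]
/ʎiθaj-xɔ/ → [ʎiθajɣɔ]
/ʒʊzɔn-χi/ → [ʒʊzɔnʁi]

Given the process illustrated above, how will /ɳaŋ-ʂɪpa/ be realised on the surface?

The data show progressive voicing assimilation: /s/ → [z] after /w/; /x/ → [ɣ] after /j/; /χ/ → [ʁ] after /n/. In each pair only voicing changes, matching the preceding consonant, while place and manner stay constant.
/ʂ/ is a voiceless retroflex fricative. The preceding trigger /ŋ/ is voiced, so /ʂ/ must become voiced as well.
The voiced retroflex fricative is [ʐ], so /ʂ/ → [ʐ].

[ɳaŋʐɪpa]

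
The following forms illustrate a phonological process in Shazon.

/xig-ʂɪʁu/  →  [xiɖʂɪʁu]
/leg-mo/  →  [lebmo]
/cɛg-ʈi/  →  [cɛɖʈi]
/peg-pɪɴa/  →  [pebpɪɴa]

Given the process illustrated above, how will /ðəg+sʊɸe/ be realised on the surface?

The data show regressive place assimilation: /g/ → [ɖ] before /ʂ/; /g/ → [b] before /m/; /g/ → [ɖ] before /ʈ/; /g/ → [b] before /p/. In each pair only place changes, matching the following consonant, while manner and voice stay constant.
The rule targets /g/ (voiced velar stop), which sits before the trigger /s/ (alveolar).
Changing only its place to alveolar gives [d] — the voiced alveolar stop.

[ðədsʊɸe]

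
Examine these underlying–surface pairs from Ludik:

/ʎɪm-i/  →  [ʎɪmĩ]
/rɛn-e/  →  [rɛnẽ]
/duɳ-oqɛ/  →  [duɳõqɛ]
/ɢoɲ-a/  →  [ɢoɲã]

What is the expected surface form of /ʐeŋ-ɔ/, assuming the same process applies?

[ʐeŋɔ̃]

The data show progressive nasality assimilation (vowel nasalisation): /i/ → [ĩ] after /m/; /e/ → [ẽ] after /n/; /o/ → [õ] after /ɳ/; /a/ → [ã] after /ɲ/ — a vowel is nasalised by an immediately preceding nasal consonant.
/ɔ/ sits next to the nasal /ŋ/ and is therefore nasalised to [ɔ̃].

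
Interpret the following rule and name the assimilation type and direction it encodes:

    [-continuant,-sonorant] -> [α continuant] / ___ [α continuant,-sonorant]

The rule copies [continuant] (continuancy) from the environment onto the target stops; since [±continuant] encodes the stop/fricative manner contrast, the assimilating dimension is manner.
Since the environment is written after the underscore, the trigger follows the target; the direction is regressive.

regressive manner assimilation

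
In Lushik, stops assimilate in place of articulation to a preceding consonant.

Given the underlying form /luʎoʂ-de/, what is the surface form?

[luʎoʂɖe]

/d/ is a voiced alveolar stop. The preceding trigger /ʂ/ is retroflex, so /d/ must become retroflex as well.
Changing only its place to retroflex gives [ɖ] — the voiced retroflex stop.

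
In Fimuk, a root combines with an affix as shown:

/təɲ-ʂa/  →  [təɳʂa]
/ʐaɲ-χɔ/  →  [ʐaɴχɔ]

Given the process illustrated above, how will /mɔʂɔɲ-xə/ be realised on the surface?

[mɔʂɔŋxə]

The data show regressive place assimilation: /ɲ/ → [ɳ] before /ʂ/; /ɲ/ → [ɴ] before /χ/. In each pair only place changes, matching the following consonant, while manner and voice stay constant.
The rule targets /ɲ/ (voiced palatal nasal), which sits before the trigger /x/ (velar).
The voiced velar nasal is [ŋ], so /ɲ/ → [ŋ].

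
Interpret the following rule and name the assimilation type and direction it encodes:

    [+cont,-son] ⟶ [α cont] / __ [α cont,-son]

The shared variable α links the value of [cont] on the target to that of the neighbouring obstruent. [cont] distinguishes stops from fricatives — a manner-of-articulation feature — so this is manner assimilation.
The conditioning segment sits to the right of the focus bar, meaning the trigger follows the segment that changes — regressive assimilation.

regressive manner assimilation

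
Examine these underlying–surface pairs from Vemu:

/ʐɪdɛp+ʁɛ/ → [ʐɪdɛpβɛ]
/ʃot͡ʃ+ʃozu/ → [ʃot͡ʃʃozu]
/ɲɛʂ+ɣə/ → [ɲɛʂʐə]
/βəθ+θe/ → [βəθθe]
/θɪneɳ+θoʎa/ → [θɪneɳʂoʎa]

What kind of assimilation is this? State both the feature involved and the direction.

progressive place assimilation

The segment that alternates is /ʁ/, which surfaces as [β] when adjacent to /p/.
/ʁ/ is uvular while /p/ is bilabial; the output [β] is bilabial, matching the trigger — so the feature that spreads is place.
Manner and voice are unchanged, so the assimilation is partial, not total.
The same holds elsewhere in the data: /ɣ/ → [ʐ] after /ʂ/ (velar → retroflex, matching retroflex); /θ/ → [ʂ] after /ɳ/ (dental → retroflex, matching retroflex) — only place changes, and always toward the preceding segment.
No alternation appears in [ʃot͡ʃʃozu], [βəθθe]: there the adjacent consonants already agree in place (/ʃ/ and /t͡ʃ/ are both postalveolar; /θ/ and /θ/ are both dental), so these forms are consistent with the same rule.
Since the segment that changes follows the conditioning segment, the assimilation is progressive.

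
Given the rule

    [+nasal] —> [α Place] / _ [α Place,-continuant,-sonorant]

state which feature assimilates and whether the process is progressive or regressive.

The rule copies the place features (abbreviated [Place]) from the environment onto the target, so the assimilating feature is place.
Since the environment is written after the underscore, the trigger follows the target; the direction is regressive.

regressive place assimilation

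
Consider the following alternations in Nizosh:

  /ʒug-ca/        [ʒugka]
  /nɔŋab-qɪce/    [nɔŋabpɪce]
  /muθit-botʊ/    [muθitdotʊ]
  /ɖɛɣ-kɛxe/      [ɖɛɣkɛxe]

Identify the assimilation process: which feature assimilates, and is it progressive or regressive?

Comparing underlying and surface forms, /c/ → [k] is the alternation; the neighbouring /g/ is constant.
The change palatal → velar matches the place of the preceding /g/, identifying this as place assimilation.
Manner and voice are unchanged, so the assimilation is partial, not total.
The same holds elsewhere in the data: /q/ → [p] after /b/ (uvular → bilabial, matching bilabial); /b/ → [d] after /t/ (bilabial → alveolar, matching alveolar) — only place changes, and always toward the preceding segment.
Nothing changes in [ɖɛɣkɛxe]: there the adjacent consonants already agree in place (/k/ and /ɣ/ are both velar), so this form is consistent with the same rule.
Since the segment that changes follows the conditioning segment, the assimilation is progressive.

progressive place assimilation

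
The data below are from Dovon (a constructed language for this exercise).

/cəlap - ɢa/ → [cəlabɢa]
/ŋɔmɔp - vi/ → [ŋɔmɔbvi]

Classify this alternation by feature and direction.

regressive voicing assimilation

The segment that alternates is /p/, which surfaces as [b] when adjacent to /ɢ/.
/p/ is voiceless while /ɢ/ is voiced; the output [b] is voiced, matching the trigger — so the feature that spreads is voicing.
Place and manner are unchanged, so the assimilation is partial, not total.
The other alternating form patterns the same way: /p/ → [b] before /v/ (voiceless → voiced, matching voiced) — only voicing changes, and always toward the following segment.
Since the segment that changes precedes the conditioning segment, the assimilation is regressive.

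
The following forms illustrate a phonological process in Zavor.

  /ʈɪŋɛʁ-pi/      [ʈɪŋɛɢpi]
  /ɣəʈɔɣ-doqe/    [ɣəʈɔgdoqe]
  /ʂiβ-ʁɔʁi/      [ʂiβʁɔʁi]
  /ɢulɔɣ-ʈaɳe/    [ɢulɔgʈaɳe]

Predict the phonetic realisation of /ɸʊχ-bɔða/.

[ɸʊqbɔða]

The data show regressive manner assimilation: /ʁ/ → [ɢ] before /p/; /ɣ/ → [g] before /d/; /ɣ/ → [g] before /ʈ/. In each pair only manner changes, matching the following consonant, while place and voice stay constant.
No alternation appears in [ʂiβʁɔʁi]: there the adjacent consonants already agree in manner (/β/ and /ʁ/ are both fricatives), so this form is consistent with the same rule.
The rule targets /χ/ (voiceless uvular fricative), which sits before the trigger /b/ (stop).
Changing only its manner to stop gives [q] — the voiceless uvular stop.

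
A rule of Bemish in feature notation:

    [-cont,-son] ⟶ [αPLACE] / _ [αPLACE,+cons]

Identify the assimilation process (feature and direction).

regressive place assimilation

The rule copies the place features (abbreviated [PLACE]) from the environment onto the target, so the assimilating feature is place.
Since the environment is written after the underscore, the trigger follows the target; the direction is regressive.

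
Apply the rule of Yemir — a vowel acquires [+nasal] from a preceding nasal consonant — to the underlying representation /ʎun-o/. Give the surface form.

The vowel /o/ is adjacent to the preceding nasal /n/, so it acquires [+nasal] and surfaces as [õ].

[ʎunõ]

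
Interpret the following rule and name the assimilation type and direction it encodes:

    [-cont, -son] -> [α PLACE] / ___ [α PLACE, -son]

The rule copies the place features (abbreviated [PLACE]) from the environment onto the target, so the assimilating feature is place.
Since the environment is written after the underscore, the trigger follows the target; the direction is regressive.

regressive place assimilation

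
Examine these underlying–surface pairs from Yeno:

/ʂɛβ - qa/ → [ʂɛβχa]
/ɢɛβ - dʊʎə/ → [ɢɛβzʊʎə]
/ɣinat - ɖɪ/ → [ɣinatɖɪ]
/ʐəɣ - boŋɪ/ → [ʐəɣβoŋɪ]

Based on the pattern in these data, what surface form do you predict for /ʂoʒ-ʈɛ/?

The data show progressive manner assimilation: /q/ → [χ] after /β/; /d/ → [z] after /β/; /b/ → [β] after /ɣ/. In each pair only manner changes, matching the preceding consonant, while place and voice stay constant.
No alternation appears in [ɣinatɖɪ]: there the adjacent consonants already agree in manner (/ɖ/ and /t/ are both stops), so this form is consistent with the same rule.
/ʈ/ is a voiceless retroflex stop. The preceding trigger /ʒ/ is a fricative, so /ʈ/ must become a fricative as well.
Changing only its manner to fricative gives [ʂ] — the voiceless retroflex fricative.

[ʂoʒʂɛ]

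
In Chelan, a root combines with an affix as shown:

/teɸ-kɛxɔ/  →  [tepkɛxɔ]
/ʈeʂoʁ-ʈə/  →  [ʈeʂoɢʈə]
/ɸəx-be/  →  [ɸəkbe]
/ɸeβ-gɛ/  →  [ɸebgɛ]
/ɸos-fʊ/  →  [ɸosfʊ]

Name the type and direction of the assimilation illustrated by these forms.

The segment that alternates is /ɸ/, which surfaces as [p] when adjacent to /k/.
The change fricative → stop matches the manner of the following /k/, identifying this as manner assimilation.
Place and voice are unchanged, so the assimilation is partial, not total.
The other alternating forms pattern the same way: /ʁ/ → [ɢ] before /ʈ/ (fricative → stop, matching a stop); /x/ → [k] before /b/ (fricative → stop, matching a stop); /β/ → [b] before /g/ (fricative → stop, matching a stop) — only manner changes, and always toward the following segment.
No alternation appears in [ɸosfʊ]: there the adjacent consonants already agree in manner (/s/ and /f/ are both fricatives), so this form is consistent with the same rule.
The trigger is the following segment, so the direction is regressive (anticipatory).

regressive manner assimilation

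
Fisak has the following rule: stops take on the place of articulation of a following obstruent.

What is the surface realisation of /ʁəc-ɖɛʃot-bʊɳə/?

[ʁəʈɖɛʃopbʊɳə]

The rule targets /c/ (voiceless palatal stop), which sits before the trigger /ɖ/ (retroflex).
Changing only its place to retroflex gives [ʈ] — the voiceless retroflex stop.
At the second juncture, /t/ likewise becomes [p] adjacent to /b/.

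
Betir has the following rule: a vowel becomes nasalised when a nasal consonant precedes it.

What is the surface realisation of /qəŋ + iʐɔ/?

/i/ sits next to the nasal /ŋ/ and is therefore nasalised to [ĩ].

[qəŋĩʐɔ]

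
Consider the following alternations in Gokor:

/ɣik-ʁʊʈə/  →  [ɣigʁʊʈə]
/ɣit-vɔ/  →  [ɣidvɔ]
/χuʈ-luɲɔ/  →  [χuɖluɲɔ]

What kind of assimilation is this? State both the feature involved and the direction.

regressive voicing assimilation

Underlying /k/ is realised as [g] next to /ʁ/; /ʁ/ itself does not change.
The change voiceless → voiced matches the voicing of the following /ʁ/, identifying this as voicing assimilation.
Place and manner are unchanged, so the assimilation is partial, not total.
Checking the remaining alternations: /t/ → [d] before /v/ (voiceless → voiced, matching voiced); /ʈ/ → [ɖ] before /l/ (voiceless → voiced, matching voiced) — only voicing changes, and always toward the following segment.
The trigger is the following segment, so the direction is regressive (anticipatory).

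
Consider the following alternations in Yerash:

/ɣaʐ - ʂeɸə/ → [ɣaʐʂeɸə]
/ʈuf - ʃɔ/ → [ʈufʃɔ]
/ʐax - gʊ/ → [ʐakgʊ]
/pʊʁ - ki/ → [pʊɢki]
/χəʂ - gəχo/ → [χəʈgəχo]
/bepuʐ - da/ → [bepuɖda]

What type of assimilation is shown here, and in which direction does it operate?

regressive manner assimilation

The segment that alternates is /x/, which surfaces as [k] when adjacent to /g/.
/x/ is a fricative while /g/ is a stop; the output [k] is a stop, matching the trigger — so the feature that spreads is manner.
Place and voice are unchanged, so the assimilation is partial, not total.
The other alternating forms pattern the same way: /ʁ/ → [ɢ] before /k/ (fricative → stop, matching a stop); /ʂ/ → [ʈ] before /g/ (fricative → stop, matching a stop); /ʐ/ → [ɖ] before /d/ (fricative → stop, matching a stop) — only manner changes, and always toward the following segment.
Nothing changes in [ɣaʐʂeɸə], [ʈufʃɔ]: there the adjacent consonants already agree in manner (/ʐ/ and /ʂ/ are both fricatives; /f/ and /ʃ/ are both fricatives), so these forms are consistent with the same rule.
Since the segment that changes precedes the conditioning segment, the assimilation is regressive.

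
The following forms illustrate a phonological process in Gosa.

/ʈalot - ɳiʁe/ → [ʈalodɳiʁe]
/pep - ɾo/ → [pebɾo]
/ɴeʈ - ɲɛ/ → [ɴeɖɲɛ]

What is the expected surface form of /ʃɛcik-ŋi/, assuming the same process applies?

The data show regressive voicing assimilation: /t/ → [d] before /ɳ/; /p/ → [b] before /ɾ/; /ʈ/ → [ɖ] before /ɲ/. In each pair only voicing changes, matching the following consonant, while place and manner stay constant.
The rule targets /k/ (voiceless velar stop), which sits before the trigger /ŋ/ (voiced).
A voiced velar stop is [g], so the surface segment is [g].

[ʃɛcigŋi]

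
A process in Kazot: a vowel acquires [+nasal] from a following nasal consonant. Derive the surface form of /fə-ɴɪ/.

[fə̃ɴɪ]

/ə/ sits next to the nasal /ɴ/ and is therefore nasalised to [ə̃].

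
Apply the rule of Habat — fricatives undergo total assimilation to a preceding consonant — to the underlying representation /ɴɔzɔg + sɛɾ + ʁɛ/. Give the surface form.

/s/ is the segment targeted by the rule; it sits immediately after /g/, so it assimilates completely and surfaces as [g].
The same rule applies at the second boundary: /ʁ/ → [ɾ] next to /ɾ/.

[ɴɔzɔggɛɾɾɛ]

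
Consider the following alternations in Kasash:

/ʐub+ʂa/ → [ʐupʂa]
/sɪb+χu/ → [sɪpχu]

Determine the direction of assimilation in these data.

regressive

Underlying /b/ is realised as [p] next to /ʂ/; /ʂ/ itself does not change.
/b/ is voiced while /ʂ/ is voiceless; the output [p] is voiceless, matching the trigger — so the feature that spreads is voicing.
Checking the remaining alternation: /b/ → [p] before /χ/ (voiced → voiceless, matching voiceless) — only voicing changes, and always toward the following segment.
Since the segment that changes precedes the conditioning segment, the assimilation is regressive.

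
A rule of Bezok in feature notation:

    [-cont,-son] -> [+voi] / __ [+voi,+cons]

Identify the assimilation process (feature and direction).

regressive voicing assimilation

The structural change is [+voi], and the conditioning segment [+voi,+cons] (a voiced consonant) is itself voiced, so the target comes to share the voicing of its neighbour — voicing assimilation.
Since the environment is written after the underscore, the trigger follows the target; the direction is regressive.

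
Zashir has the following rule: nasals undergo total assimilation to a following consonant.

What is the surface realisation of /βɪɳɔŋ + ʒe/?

/ŋ/ is the segment targeted by the rule; it sits immediately before /ʒ/, so it assimilates completely and surfaces as [ʒ].

[βɪɳɔʒʒe]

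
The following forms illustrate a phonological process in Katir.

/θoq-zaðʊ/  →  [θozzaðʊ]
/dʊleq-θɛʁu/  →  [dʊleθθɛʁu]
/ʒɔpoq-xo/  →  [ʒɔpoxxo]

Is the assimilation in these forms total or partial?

The segment that alternates is /q/, which surfaces as [z] when adjacent to /z/.
The output [z] is identical to the trigger /z/ — every feature (place, manner, voicing) has been copied — so this is total assimilation.
The other forms behave the same way: /q/ → [θ] before /θ/; /q/ → [x] before /x/ — in each case the output is a copy of the following consonant.

total assimilation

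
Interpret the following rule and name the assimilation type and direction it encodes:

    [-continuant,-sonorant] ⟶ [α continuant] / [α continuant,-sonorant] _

progressive manner assimilation

The shared variable α links the value of [continuant] on the target to that of the neighbouring obstruent. [continuant] distinguishes stops from fricatives — a manner-of-articulation feature — so this is manner assimilation.
The conditioning segment sits to the left of the focus bar, meaning the trigger precedes the segment that changes — progressive assimilation.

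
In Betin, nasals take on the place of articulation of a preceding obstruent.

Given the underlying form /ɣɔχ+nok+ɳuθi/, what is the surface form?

/n/ is a voiced alveolar nasal. The preceding trigger /χ/ is uvular, so /n/ must become uvular as well.
A voiced uvular nasal is [ɴ], so the surface segment is [ɴ].
The same rule applies at the second boundary: /ɳ/ → [ŋ] next to /k/.

[ɣɔχɴokŋuθi]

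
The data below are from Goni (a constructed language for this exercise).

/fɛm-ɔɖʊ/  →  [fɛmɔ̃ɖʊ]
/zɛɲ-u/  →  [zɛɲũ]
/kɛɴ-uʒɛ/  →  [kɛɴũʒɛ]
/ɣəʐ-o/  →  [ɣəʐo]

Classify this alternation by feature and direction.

The vowel /ɔ/ surfaces as nasalised [ɔ̃] next to the preceding nasal /m/ — it has acquired the [+nasal] feature of its neighbour.
The other forms show the same pattern: /u/ → [ũ] after /ɲ/; /u/ → [ũ] after /ɴ/ — each time a vowel is nasalised next to a preceding nasal.
No change occurs in [ɣəʐo] because the vowel at the boundary is adjacent to an oral consonant, not a nasal (/o/ next to /ʐ/).
Because the conditioning nasal is to the left of the vowel that changes, the process is progressive (perseverative).

progressive nasality assimilation (vowel nasalisation)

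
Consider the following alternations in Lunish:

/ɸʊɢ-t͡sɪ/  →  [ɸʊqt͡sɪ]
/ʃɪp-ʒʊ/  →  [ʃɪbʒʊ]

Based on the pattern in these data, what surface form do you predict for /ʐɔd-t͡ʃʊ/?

[ʐɔtt͡ʃʊ]

The data show regressive voicing assimilation: /ɢ/ → [q] before /t͡s/; /p/ → [b] before /ʒ/. In each pair only voicing changes, matching the following consonant, while place and manner stay constant.
/d/ is a voiced alveolar stop. The following trigger /t͡ʃ/ is voiceless, so /d/ must become voiceless as well.
The voiceless alveolar stop is [t], so /d/ → [t].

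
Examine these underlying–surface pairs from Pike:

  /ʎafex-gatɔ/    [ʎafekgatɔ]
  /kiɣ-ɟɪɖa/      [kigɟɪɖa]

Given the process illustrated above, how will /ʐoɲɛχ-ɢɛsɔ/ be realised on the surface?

[ʐoɲɛqɢɛsɔ]

The data show regressive manner assimilation: /x/ → [k] before /g/; /ɣ/ → [g] before /ɟ/. In each pair only manner changes, matching the following consonant, while place and voice stay constant.
The rule targets /χ/ (voiceless uvular fricative), which sits before the trigger /ɢ/ (stop).
The voiceless uvular stop is [q], so /χ/ → [q].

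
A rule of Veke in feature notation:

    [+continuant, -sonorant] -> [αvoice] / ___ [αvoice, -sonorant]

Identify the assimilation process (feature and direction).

regressive voicing assimilation

The rule copies [voice] from the environment onto the target, so the assimilating feature is voicing.
Since the environment is written after the underscore, the trigger follows the target; the direction is regressive.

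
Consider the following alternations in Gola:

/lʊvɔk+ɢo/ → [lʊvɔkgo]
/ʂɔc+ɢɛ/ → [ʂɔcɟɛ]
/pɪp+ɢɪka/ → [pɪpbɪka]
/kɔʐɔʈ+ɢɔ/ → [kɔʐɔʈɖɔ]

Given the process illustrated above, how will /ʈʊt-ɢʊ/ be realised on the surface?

[ʈʊtdʊ]

The data show progressive place assimilation: /ɢ/ → [g] after /k/; /ɢ/ → [ɟ] after /c/; /ɢ/ → [b] after /p/; /ɢ/ → [ɖ] after /ʈ/. In each pair only place changes, matching the preceding consonant, while manner and voice stay constant.
The rule targets /ɢ/ (voiced uvular stop), which sits after the trigger /t/ (alveolar).
The voiced alveolar stop is [d], so /ɢ/ → [d].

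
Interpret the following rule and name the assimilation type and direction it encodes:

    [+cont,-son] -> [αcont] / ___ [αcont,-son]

regressive manner assimilation

The shared variable α links the value of [cont] on the target to that of the neighbouring obstruent. [cont] distinguishes stops from fricatives — a manner-of-articulation feature — so this is manner assimilation.
Since the environment is written after the underscore, the trigger follows the target; the direction is regressive.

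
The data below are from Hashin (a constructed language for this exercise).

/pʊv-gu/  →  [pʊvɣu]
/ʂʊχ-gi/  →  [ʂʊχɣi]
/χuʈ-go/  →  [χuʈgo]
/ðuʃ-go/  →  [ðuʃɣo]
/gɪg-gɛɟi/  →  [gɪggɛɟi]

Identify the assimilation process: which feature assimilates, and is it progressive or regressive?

progressive manner assimilation

Comparing underlying and surface forms, /g/ → [ɣ] is the alternation; the neighbouring /v/ is constant.
/g/ is a stop while /v/ is a fricative; the output [ɣ] is a fricative, matching the trigger — so the feature that spreads is manner.
Place and voice are unchanged, so the assimilation is partial, not total.
The other alternating forms pattern the same way: /g/ → [ɣ] after /χ/ (stop → fricative, matching a fricative); /g/ → [ɣ] after /ʃ/ (stop → fricative, matching a fricative) — only manner changes, and always toward the preceding segment.
No alternation appears in [χuʈgo], [gɪggɛɟi]: there the adjacent consonants already agree in manner (/g/ and /ʈ/ are both stops; /g/ and /g/ are both stops), so these forms are consistent with the same rule.
The trigger is the preceding segment, so the direction is progressive (perseverative).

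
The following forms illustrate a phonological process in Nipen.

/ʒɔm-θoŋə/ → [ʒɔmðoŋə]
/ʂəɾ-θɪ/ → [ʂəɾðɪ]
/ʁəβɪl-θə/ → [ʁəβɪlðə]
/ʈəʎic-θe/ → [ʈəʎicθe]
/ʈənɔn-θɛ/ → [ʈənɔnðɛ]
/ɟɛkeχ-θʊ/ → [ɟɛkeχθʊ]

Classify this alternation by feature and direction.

progressive voicing assimilation

Underlying /θ/ is realised as [ð] next to /m/; /m/ itself does not change.
The change voiceless → voiced matches the voicing of the preceding /m/, identifying this as voicing assimilation.
Place and manner are unchanged, so the assimilation is partial, not total.
The same holds elsewhere in the data: /θ/ → [ð] after /ɾ/ (voiceless → voiced, matching voiced); /θ/ → [ð] after /l/ (voiceless → voiced, matching voiced); /θ/ → [ð] after /n/ (voiceless → voiced, matching voiced) — only voicing changes, and always toward the preceding segment.
No alternation appears in [ʈəʎicθe], [ɟɛkeχθʊ]: there the adjacent consonants already agree in voicing (/θ/ and /c/ are both voiceless; /θ/ and /χ/ are both voiceless), so these forms are consistent with the same rule.
The trigger is the preceding segment, so the direction is progressive (perseverative).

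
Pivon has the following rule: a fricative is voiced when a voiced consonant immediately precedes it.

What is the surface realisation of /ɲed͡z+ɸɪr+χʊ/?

[ɲed͡zβɪrʁʊ]

/ɸ/ is a voiceless bilabial fricative. The preceding trigger /d͡z/ is voiced, so /ɸ/ must become voiced as well.
A voiced bilabial fricative is [β], so the surface segment is [β].
At the second juncture, /χ/ likewise becomes [ʁ] adjacent to /r/.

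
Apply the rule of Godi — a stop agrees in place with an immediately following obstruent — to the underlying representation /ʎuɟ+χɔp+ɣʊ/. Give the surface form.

/ɟ/ is a voiced palatal stop. The following trigger /χ/ is uvular, so /ɟ/ must become uvular as well.
A voiced uvular stop is [ɢ], so the surface segment is [ɢ].
The same rule applies at the second boundary: /p/ → [k] next to /ɣ/.

[ʎuɢχɔkɣʊ]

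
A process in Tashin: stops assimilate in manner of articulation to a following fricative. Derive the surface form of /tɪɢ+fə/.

[tɪʁfə]

The rule targets /ɢ/ (voiced uvular stop), which sits before the trigger /f/ (fricative).
Changing only its manner to fricative gives [ʁ] — the voiced uvular fricative.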